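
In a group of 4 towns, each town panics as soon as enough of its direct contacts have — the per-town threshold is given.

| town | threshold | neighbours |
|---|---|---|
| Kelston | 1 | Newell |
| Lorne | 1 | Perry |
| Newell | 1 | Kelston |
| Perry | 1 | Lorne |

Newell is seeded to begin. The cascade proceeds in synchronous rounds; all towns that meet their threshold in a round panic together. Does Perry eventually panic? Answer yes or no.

no

Round 1 — Newell panics (initial).
Round 2 — checking thresholds:
  Kelston: 1 of 1 neighbours ≥ 1, panics.
Round 3 — no new panics; cascade stops.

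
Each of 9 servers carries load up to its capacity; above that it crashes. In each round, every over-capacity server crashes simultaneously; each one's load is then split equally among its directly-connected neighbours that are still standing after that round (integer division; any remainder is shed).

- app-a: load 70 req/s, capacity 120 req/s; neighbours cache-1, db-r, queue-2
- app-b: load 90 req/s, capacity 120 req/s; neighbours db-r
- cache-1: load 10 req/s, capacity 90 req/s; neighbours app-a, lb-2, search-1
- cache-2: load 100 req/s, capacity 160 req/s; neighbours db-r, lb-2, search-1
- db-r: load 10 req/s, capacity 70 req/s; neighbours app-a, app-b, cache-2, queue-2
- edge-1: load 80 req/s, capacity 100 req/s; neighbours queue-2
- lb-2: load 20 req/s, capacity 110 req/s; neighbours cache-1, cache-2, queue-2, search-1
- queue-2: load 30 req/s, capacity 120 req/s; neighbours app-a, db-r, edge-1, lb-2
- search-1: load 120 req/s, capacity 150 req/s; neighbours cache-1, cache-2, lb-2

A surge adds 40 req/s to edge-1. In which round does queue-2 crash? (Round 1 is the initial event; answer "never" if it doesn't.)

2

Round 1 — edge-1 at 120 > 100. edge-1 crashes.
  edge-1 sheds 120 req/s to queue-2: 120 each.
    queue-2: 30+120 = 150 > 120
Round 2 — queue-2 crashes.
  queue-2 sheds 150 req/s to app-a, db-r, lb-2: 50 each.
    app-a: 70+50 = 120 ≤ 120
    db-r: 10+50 = 60 ≤ 70
    lb-2: 20+50 = 70 ≤ 110
No further crashes.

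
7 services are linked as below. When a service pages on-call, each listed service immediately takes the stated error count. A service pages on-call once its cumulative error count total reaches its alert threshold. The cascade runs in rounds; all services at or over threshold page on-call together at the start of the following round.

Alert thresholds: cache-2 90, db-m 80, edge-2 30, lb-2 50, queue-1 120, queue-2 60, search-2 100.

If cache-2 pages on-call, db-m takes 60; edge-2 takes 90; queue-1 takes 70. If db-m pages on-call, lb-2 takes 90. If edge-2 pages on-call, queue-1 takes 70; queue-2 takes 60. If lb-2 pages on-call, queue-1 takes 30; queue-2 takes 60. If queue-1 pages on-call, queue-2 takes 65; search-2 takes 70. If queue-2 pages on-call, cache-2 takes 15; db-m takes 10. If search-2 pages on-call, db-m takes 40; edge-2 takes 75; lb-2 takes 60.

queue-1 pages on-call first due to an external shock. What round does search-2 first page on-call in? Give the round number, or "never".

never

Round 1 — queue-1 pages on-call (initial).
  queue-2: +65 → 65 ≥ 60
  search-2: +70 → 70 < 100
Round 2 — queue-2 pages on-call.
  cache-2: +15 → 15 < 90
  db-m: +10 → 10 < 80
No further pages.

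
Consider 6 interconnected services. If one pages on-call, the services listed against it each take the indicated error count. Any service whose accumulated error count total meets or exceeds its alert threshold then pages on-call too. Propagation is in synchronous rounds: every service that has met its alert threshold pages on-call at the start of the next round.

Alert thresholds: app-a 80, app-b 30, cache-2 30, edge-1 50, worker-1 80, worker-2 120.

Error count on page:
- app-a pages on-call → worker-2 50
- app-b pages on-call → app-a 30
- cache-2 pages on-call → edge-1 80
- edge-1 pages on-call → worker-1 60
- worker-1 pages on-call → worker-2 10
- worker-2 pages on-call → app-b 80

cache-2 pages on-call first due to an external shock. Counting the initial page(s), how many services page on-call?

2

Round 1 — cache-2 pages on-call (initial).
  edge-1: +80 → 80 ≥ 50
Round 2 — edge-1 pages on-call.
  worker-1: +60 → 60 < 80
No further pages.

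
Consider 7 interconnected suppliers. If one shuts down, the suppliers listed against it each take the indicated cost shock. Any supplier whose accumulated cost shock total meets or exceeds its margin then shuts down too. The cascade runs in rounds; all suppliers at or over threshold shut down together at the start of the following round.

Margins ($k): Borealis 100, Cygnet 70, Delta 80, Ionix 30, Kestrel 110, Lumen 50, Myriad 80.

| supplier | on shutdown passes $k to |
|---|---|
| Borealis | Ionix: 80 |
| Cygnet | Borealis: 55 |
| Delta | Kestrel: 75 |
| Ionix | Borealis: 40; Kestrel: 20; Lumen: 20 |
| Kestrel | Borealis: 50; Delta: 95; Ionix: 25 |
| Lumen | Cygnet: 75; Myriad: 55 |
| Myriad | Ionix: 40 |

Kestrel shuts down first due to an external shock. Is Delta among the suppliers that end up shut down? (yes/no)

yes

Round 1 — Kestrel shuts down (initial).
  Borealis: +50 → 50 < 100
  Delta: +95 → 95 ≥ 80
  Ionix: +25 → 25 < 30
Round 2 — Delta shuts down.
No further shutdowns.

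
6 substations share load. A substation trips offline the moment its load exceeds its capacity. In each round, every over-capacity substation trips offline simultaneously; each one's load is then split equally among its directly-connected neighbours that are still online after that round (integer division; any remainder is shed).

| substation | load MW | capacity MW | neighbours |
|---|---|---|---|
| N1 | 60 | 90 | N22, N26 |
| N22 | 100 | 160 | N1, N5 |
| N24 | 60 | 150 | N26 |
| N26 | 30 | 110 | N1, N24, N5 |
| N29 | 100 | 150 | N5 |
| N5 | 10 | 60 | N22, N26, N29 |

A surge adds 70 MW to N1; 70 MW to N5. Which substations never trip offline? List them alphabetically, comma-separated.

Round 1 — N1 at 130 > 90; N5 at 80 > 60. N1, N5 trip offline.
  N1 sheds 130 MW to N22, N26: 65 each.
    N22: 100+65 = 165 > 160
    N26: 30+65 = 95 ≤ 110
  N5 sheds 80 MW to N22, N26, N29: 26 each (2 lost).
    N22: 165+26 = 191 > 160
    N26: 95+26 = 121 > 110
    N29: 100+26 = 126 ≤ 150
Round 2 — N22, N26 trip offline.
  N22 sheds 191 MW: no online neighbours, lost.
  N26 sheds 121 MW to N24: 121 each.
    N24: 60+121 = 181 > 150
Round 3 — N24 trips offline.
  N24 sheds 181 MW: no online neighbours, lost.
No further trips.

N29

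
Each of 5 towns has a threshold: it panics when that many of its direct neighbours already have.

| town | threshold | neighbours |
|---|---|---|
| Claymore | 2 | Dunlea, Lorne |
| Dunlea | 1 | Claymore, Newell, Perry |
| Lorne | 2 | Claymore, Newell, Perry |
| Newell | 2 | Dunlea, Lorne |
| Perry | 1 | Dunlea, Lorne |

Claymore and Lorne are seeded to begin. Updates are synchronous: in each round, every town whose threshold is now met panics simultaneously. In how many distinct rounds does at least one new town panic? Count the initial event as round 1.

3

Round 1 — Claymore, Lorne panic (initial).
Round 2 — checking thresholds:
  Dunlea: 1 of 3 neighbours ≥ 1, panics.
  Newell: 1 of 2 neighbours < 2, not yet.
  Perry: 1 of 2 neighbours ≥ 1, panics.
Round 3 — checking thresholds:
  Newell: 2 of 2 neighbours ≥ 2, panics.
Round 4 — no new panics; cascade stops.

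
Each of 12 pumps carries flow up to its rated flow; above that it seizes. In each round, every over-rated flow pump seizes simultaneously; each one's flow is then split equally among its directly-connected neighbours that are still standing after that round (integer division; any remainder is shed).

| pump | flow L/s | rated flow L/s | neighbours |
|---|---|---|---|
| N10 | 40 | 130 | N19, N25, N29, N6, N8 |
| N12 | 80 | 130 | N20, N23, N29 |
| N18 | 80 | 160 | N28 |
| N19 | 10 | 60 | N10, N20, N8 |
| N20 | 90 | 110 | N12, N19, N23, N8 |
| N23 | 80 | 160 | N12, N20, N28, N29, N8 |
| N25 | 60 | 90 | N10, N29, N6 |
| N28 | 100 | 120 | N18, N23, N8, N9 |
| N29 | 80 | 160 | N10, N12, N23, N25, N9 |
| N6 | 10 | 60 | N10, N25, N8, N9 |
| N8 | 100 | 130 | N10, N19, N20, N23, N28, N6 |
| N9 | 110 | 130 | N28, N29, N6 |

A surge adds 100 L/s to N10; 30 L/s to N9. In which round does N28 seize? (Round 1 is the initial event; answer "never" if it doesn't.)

2

Round 1 — N10 at 140 > 130; N9 at 140 > 130. N10, N9 seize.
  N10 sheds 140 L/s to N19, N25, N29, N6, N8: 28 each.
    N19: 10+28 = 38 ≤ 60
    N25: 60+28 = 88 ≤ 90
    N29: 80+28 = 108 ≤ 160
    N6: 10+28 = 38 ≤ 60
    N8: 100+28 = 128 ≤ 130
  N9 sheds 140 L/s to N28, N29, N6: 46 each (2 lost).
    N28: 100+46 = 146 > 120
    N29: 108+46 = 154 ≤ 160
    N6: 38+46 = 84 > 60
Round 2 — N28, N6 seize.
  N28 sheds 146 L/s to N18, N23, N8: 48 each (2 lost).
    N18: 80+48 = 128 ≤ 160
    N23: 80+48 = 128 ≤ 160
    N8: 128+48 = 176 > 130
  N6 sheds 84 L/s to N25, N8: 42 each.
    N25: 88+42 = 130 > 90
    N8: 176+42 = 218 > 130
Round 3 — N25, N8 seize.
  N25 sheds 130 L/s to N29: 130 each.
    N29: 154+130 = 284 > 160
  N8 sheds 218 L/s to N19, N20, N23: 72 each (2 lost).
    N19: 38+72 = 110 > 60
    N20: 90+72 = 162 > 110
    N23: 128+72 = 200 > 160
Round 4 — N19, N20, N23, N29 seize.
  N19 sheds 110 L/s: no online neighbours, lost.
  N20 sheds 162 L/s to N12: 162 each.
    N12: 80+162 = 242 > 130
  N23 sheds 200 L/s to N12: 200 each.
    N12: 242+200 = 442 > 130
  N29 sheds 284 L/s to N12: 284 each.
    N12: 442+284 = 726 > 130
Round 5 — N12 seizes.
  N12 sheds 726 L/s: no online neighbours, lost.
No further seizures.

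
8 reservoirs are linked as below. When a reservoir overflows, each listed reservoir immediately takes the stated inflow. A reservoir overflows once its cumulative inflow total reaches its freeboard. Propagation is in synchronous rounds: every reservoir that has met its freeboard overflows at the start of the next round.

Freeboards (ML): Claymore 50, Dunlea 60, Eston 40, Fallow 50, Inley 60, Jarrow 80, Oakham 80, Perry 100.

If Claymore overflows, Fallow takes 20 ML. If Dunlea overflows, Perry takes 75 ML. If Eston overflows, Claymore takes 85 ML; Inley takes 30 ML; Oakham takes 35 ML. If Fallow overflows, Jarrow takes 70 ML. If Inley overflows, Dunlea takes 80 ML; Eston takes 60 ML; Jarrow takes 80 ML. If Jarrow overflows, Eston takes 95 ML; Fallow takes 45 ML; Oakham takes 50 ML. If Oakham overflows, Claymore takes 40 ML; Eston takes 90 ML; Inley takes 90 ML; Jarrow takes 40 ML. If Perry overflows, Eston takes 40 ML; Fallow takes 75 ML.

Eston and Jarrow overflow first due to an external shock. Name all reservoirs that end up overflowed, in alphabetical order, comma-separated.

Claymore, Dunlea, Eston, Fallow, Inley, Jarrow, Oakham

Round 1 — Eston, Jarrow overflow (initial).
  Claymore: +85 → 85 ≥ 50
  Fallow: +45 → 45 < 50
  Inley: +30 → 30 < 60
  Oakham: +35+50 → 85 ≥ 80
Round 2 — Claymore, Oakham overflow.
  Fallow: +20 → 65 ≥ 50
  Inley: +90 → 120 ≥ 60
Round 3 — Fallow, Inley overflow.
  Dunlea: +80 → 80 ≥ 60
Round 4 — Dunlea overflows.
  Perry: +75 → 75 < 100
No further overflows.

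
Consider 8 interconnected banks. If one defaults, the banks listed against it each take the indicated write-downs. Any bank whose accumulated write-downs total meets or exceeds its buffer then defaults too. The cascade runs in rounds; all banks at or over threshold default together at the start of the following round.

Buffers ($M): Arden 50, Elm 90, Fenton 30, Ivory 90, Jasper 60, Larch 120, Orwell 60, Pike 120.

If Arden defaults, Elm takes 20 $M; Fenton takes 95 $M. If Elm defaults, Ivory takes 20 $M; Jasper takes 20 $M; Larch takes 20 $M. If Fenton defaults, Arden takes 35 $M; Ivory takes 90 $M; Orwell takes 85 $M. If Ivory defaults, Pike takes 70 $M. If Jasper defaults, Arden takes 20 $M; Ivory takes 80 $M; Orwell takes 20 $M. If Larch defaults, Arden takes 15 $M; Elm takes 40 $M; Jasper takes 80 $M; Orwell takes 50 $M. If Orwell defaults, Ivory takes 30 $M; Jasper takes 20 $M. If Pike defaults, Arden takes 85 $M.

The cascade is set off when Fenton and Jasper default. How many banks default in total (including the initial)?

Round 1 — Fenton, Jasper default (initial).
  Arden: +35+20 → 55 ≥ 50
  Ivory: +90+80 → 170 ≥ 90
  Orwell: +85+20 → 105 ≥ 60
Round 2 — Arden, Ivory, Orwell default.
  Elm: +20 → 20 < 90
  Pike: +70 → 70 < 120
No further defaults.

5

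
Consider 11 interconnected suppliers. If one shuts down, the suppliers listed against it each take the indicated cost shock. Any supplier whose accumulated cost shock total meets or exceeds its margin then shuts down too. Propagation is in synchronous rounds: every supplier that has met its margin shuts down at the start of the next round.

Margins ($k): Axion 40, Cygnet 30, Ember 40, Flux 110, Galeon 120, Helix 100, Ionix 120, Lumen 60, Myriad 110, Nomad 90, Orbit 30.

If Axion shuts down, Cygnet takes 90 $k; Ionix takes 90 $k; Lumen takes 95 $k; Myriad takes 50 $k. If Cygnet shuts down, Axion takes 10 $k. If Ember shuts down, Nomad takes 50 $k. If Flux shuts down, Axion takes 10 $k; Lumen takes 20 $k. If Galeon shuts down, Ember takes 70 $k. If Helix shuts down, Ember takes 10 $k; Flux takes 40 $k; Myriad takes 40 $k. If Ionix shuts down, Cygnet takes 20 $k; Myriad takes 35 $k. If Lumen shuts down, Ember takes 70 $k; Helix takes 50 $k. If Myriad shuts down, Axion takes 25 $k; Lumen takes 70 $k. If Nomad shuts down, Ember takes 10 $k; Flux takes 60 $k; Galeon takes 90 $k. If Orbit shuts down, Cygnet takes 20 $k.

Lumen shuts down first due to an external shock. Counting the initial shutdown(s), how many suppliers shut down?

Round 1 — Lumen shuts down (initial).
  Ember: +70 → 70 ≥ 40
  Helix: +50 → 50 < 100
Round 2 — Ember shuts down.
  Nomad: +50 → 50 < 90
No further shutdowns.

2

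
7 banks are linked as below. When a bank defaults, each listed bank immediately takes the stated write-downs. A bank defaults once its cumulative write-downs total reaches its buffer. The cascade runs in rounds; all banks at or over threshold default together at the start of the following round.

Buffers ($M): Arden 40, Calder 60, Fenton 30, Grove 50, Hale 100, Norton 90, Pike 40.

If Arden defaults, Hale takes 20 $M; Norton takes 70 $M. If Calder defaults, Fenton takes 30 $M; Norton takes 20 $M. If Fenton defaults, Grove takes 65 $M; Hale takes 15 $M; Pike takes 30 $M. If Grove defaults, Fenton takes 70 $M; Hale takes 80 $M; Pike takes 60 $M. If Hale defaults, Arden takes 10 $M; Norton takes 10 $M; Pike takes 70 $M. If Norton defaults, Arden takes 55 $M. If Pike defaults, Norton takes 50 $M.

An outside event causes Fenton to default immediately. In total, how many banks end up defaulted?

3

Round 1 — Fenton defaults (initial).
  Grove: +65 → 65 ≥ 50
  Hale: +15 → 15 < 100
  Pike: +30 → 30 < 40
Round 2 — Grove defaults.
  Hale: +80 → 95 < 100
  Pike: +60 → 90 ≥ 40
Round 3 — Pike defaults.
  Norton: +50 → 50 < 90
No further defaults.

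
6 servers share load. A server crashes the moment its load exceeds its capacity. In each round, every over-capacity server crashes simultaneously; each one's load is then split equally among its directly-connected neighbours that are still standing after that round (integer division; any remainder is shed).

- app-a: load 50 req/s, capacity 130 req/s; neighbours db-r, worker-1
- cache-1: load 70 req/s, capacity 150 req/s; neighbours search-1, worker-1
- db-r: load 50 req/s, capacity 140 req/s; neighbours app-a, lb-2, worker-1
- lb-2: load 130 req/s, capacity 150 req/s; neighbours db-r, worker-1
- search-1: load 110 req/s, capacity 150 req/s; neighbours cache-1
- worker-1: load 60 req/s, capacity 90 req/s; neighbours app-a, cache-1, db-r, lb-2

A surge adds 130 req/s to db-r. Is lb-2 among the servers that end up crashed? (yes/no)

yes

Round 1 — db-r at 180 > 140. db-r crashes.
  db-r sheds 180 req/s to app-a, lb-2, worker-1: 60 each.
    app-a: 50+60 = 110 ≤ 130
    lb-2: 130+60 = 190 > 150
    worker-1: 60+60 = 120 > 90
Round 2 — lb-2, worker-1 crash.
  lb-2 sheds 190 req/s: no online neighbours, lost.
  worker-1 sheds 120 req/s to app-a, cache-1: 60 each.
    app-a: 110+60 = 170 > 130
    cache-1: 70+60 = 130 ≤ 150
Round 3 — app-a crashes.
  app-a sheds 170 req/s: no online neighbours, lost.
No further crashes.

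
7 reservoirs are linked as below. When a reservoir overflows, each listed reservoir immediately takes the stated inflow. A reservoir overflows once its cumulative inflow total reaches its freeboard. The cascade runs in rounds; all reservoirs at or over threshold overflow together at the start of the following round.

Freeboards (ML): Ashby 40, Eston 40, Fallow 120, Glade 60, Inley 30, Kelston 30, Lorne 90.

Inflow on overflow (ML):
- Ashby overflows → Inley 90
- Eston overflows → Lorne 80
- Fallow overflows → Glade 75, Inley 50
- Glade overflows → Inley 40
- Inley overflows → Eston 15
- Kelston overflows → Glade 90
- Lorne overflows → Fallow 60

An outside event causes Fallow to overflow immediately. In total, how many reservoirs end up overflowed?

3

Round 1 — Fallow overflows (initial).
  Glade: +75 → 75 ≥ 60
  Inley: +50 → 50 ≥ 30
Round 2 — Glade, Inley overflow.
  Eston: +15 → 15 < 40
No further overflows.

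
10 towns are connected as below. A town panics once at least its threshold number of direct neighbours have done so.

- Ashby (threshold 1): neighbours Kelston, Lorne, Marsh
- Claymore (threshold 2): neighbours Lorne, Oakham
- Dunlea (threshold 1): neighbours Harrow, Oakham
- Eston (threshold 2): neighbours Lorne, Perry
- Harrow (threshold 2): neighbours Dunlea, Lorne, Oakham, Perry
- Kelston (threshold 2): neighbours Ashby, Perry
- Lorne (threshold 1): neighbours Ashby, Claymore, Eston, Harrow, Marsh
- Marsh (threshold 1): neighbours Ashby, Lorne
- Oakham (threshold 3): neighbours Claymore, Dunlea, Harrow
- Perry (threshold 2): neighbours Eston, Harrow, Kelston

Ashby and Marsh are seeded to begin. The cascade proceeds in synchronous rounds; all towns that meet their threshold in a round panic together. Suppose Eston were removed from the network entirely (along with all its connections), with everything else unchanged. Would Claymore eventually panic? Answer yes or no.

no

With Eston removed:
Round 1 — Ashby, Marsh panic (initial).
Round 2 — checking thresholds:
  Kelston: 1 of 2 neighbours < 2, holds.
  Lorne: 2 of 4 neighbours ≥ 1, panics.
Round 3 — no new panics; cascade stops.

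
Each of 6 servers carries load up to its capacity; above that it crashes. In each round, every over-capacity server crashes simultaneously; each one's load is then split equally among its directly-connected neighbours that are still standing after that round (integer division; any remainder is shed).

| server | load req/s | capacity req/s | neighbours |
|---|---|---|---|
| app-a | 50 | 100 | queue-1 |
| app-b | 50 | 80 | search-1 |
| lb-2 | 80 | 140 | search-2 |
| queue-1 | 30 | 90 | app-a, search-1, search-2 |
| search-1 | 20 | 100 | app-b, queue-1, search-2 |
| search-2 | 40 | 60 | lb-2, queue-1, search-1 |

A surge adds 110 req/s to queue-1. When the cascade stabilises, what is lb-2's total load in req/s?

123

Round 1 — queue-1 at 140 > 90. queue-1 crashes.
  queue-1 sheds 140 req/s to app-a, search-1, search-2: 46 each (2 lost).
    app-a: 50+46 = 96 ≤ 100
    search-1: 20+46 = 66 ≤ 100
    search-2: 40+46 = 86 > 60
Round 2 — search-2 crashes.
  search-2 sheds 86 req/s to lb-2, search-1: 43 each.
    lb-2: 80+43 = 123 ≤ 140
    search-1: 66+43 = 109 > 100
Round 3 — search-1 crashes.
  search-1 sheds 109 req/s to app-b: 109 each.
    app-b: 50+109 = 159 > 80
Round 4 — app-b crashes.
  app-b sheds 159 req/s: no online neighbours, lost.
No further crashes.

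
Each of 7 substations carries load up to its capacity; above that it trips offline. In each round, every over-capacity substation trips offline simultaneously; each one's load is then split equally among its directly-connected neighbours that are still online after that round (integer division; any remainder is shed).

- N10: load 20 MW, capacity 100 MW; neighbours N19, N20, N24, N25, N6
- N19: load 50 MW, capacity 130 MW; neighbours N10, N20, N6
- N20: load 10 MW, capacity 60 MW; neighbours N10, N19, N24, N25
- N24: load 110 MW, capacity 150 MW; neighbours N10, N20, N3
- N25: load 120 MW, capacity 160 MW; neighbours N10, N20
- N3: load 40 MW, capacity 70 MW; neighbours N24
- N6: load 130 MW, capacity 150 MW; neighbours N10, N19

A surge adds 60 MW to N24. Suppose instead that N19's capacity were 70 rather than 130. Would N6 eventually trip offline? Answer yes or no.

yes

With N19's capacity at 70:
Round 1 — N24 at 170 > 150. N24 trips offline.
  N24 sheds 170 MW to N10, N20, N3: 56 each (2 lost).
    N10: 20+56 = 76 ≤ 100
    N20: 10+56 = 66 > 60
    N3: 40+56 = 96 > 70
Round 2 — N20, N3 trip offline.
  N20 sheds 66 MW to N10, N19, N25: 22 each.
    N10: 76+22 = 98 ≤ 100
    N19: 50+22 = 72 > 70
    N25: 120+22 = 142 ≤ 160
  N3 sheds 96 MW: no online neighbours, lost.
Round 3 — N19 trips offline.
  N19 sheds 72 MW to N10, N6: 36 each.
    N10: 98+36 = 134 > 100
    N6: 130+36 = 166 > 150
Round 4 — N10, N6 trip offline.
  N10 sheds 134 MW to N25: 134 each.
    N25: 142+134 = 276 > 160
  N6 sheds 166 MW: no online neighbours, lost.
Round 5 — N25 trips offline.
  N25 sheds 276 MW: no online neighbours, lost.
No further trips.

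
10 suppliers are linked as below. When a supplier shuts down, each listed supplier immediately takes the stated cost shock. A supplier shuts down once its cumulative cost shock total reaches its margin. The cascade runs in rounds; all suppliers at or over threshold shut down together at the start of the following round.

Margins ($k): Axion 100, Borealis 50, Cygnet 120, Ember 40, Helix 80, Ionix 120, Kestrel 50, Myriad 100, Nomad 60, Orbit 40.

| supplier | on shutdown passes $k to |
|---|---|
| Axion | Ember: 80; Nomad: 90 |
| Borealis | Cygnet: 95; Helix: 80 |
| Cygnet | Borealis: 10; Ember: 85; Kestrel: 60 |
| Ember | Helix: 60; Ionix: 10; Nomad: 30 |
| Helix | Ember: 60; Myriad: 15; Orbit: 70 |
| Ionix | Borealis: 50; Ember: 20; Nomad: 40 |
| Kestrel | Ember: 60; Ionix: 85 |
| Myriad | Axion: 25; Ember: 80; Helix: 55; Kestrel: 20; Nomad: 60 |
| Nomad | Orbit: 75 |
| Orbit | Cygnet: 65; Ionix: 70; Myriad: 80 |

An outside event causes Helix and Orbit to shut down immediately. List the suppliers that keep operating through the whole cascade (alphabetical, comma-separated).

Axion, Borealis, Cygnet, Ionix, Kestrel, Myriad, Nomad

Round 1 — Helix, Orbit shut down (initial).
  Cygnet: +65 → 65 < 120
  Ember: +60 → 60 ≥ 40
  Ionix: +70 → 70 < 120
  Myriad: +15+80 → 95 < 100
Round 2 — Ember shuts down.
  Ionix: +10 → 80 < 120
  Nomad: +30 → 30 < 60
No further shutdowns.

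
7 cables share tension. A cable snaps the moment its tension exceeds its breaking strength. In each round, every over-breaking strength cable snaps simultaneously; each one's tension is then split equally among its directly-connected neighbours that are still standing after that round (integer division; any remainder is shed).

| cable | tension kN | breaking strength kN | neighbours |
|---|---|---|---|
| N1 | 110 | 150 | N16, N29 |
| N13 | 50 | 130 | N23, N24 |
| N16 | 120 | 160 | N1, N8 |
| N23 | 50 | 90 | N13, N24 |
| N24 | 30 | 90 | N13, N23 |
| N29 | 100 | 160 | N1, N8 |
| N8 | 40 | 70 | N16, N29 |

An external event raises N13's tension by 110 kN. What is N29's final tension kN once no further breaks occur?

100

Round 1 — N13 at 160 > 130. N13 snaps.
  N13 sheds 160 kN to N23, N24: 80 each.
    N23: 50+80 = 130 > 90
    N24: 30+80 = 110 > 90
Round 2 — N23, N24 snap.
  N23 sheds 130 kN: no online neighbours, lost.
  N24 sheds 110 kN: no online neighbours, lost.
No further breaks.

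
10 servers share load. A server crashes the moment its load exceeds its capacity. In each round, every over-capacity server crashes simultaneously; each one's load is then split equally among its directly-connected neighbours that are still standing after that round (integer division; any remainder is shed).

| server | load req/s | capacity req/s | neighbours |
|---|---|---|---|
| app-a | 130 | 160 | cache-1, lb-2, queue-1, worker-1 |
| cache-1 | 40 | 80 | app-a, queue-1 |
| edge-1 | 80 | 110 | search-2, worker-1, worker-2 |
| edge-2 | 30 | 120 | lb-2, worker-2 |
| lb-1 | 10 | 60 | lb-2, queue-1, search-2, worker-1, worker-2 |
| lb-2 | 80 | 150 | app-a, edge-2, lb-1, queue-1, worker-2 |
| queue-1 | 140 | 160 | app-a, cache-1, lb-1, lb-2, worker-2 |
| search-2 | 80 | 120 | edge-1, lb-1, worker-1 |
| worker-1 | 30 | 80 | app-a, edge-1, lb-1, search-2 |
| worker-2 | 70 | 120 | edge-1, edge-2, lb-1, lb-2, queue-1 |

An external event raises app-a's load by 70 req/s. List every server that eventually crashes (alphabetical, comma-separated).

app-a, cache-1, edge-1, edge-2, lb-1, lb-2, queue-1, search-2, worker-1, worker-2

Round 1 — app-a at 200 > 160. app-a crashes.
  app-a sheds 200 req/s to cache-1, lb-2, queue-1, worker-1: 50 each.
    cache-1: 40+50 = 90 > 80
    lb-2: 80+50 = 130 ≤ 150
    queue-1: 140+50 = 190 > 160
    worker-1: 30+50 = 80 ≤ 80
Round 2 — cache-1, queue-1 crash.
  cache-1 sheds 90 req/s: no online neighbours, lost.
  queue-1 sheds 190 req/s to lb-1, lb-2, worker-2: 63 each (1 lost).
    lb-1: 10+63 = 73 > 60
    lb-2: 130+63 = 193 > 150
    worker-2: 70+63 = 133 > 120
Round 3 — lb-1, lb-2, worker-2 crash.
  lb-1 sheds 73 req/s to search-2, worker-1: 36 each (1 lost).
    search-2: 80+36 = 116 ≤ 120
    worker-1: 80+36 = 116 > 80
  lb-2 sheds 193 req/s to edge-2: 193 each.
    edge-2: 30+193 = 223 > 120
  worker-2 sheds 133 req/s to edge-1, edge-2: 66 each (1 lost).
    edge-1: 80+66 = 146 > 110
    edge-2: 223+66 = 289 > 120
Round 4 — edge-1, edge-2, worker-1 crash.
  edge-1 sheds 146 req/s to search-2: 146 each.
    search-2: 116+146 = 262 > 120
  edge-2 sheds 289 req/s: no online neighbours, lost.
  worker-1 sheds 116 req/s to search-2: 116 each.
    search-2: 262+116 = 378 > 120
Round 5 — search-2 crashes.
  search-2 sheds 378 req/s: no online neighbours, lost.
No further crashes.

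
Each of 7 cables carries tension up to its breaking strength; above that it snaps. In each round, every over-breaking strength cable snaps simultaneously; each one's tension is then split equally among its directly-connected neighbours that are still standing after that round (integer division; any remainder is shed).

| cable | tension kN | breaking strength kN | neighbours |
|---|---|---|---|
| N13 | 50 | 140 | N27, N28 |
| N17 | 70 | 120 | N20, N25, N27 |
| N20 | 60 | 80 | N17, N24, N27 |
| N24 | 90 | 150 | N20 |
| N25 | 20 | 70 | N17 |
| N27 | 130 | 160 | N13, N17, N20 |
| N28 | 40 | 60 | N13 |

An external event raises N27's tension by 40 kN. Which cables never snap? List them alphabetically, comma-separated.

N13, N28

Round 1 — N27 at 170 > 160. N27 snaps.
  N27 sheds 170 kN to N13, N17, N20: 56 each (2 lost).
    N13: 50+56 = 106 ≤ 140
    N17: 70+56 = 126 > 120
    N20: 60+56 = 116 > 80
Round 2 — N17, N20 snap.
  N17 sheds 126 kN to N25: 126 each.
    N25: 20+126 = 146 > 70
  N20 sheds 116 kN to N24: 116 each.
    N24: 90+116 = 206 > 150
Round 3 — N24, N25 snap.
  N24 sheds 206 kN: no online neighbours, lost.
  N25 sheds 146 kN: no online neighbours, lost.
No further breaks.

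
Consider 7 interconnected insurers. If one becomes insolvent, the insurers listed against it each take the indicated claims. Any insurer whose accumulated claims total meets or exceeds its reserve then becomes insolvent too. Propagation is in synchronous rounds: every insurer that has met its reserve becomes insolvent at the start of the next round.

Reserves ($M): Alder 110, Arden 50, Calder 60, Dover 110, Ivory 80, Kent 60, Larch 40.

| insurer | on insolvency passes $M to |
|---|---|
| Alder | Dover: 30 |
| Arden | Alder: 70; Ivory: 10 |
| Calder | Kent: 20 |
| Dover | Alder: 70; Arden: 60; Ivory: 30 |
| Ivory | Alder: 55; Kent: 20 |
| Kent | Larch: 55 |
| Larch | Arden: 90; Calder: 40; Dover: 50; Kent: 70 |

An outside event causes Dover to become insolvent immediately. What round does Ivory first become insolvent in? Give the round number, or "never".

Round 1 — Dover becomes insolvent (initial).
  Alder: +70 → 70 < 110
  Arden: +60 → 60 ≥ 50
  Ivory: +30 → 30 < 80
Round 2 — Arden becomes insolvent.
  Alder: +70 → 140 ≥ 110
  Ivory: +10 → 40 < 80
Round 3 — Alder becomes insolvent.
No further insolvencies.

never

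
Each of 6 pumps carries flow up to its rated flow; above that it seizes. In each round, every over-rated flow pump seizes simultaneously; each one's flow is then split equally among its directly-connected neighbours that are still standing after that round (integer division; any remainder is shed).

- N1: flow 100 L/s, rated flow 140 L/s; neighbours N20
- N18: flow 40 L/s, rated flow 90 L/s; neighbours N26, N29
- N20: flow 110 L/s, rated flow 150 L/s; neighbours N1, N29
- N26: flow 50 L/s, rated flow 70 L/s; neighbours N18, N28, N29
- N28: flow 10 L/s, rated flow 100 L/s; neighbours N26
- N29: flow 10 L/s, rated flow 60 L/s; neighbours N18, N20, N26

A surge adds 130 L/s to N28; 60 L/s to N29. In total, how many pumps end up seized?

Round 1 — N28 at 140 > 100; N29 at 70 > 60. N28, N29 seize.
  N28 sheds 140 L/s to N26: 140 each.
    N26: 50+140 = 190 > 70
  N29 sheds 70 L/s to N18, N20, N26: 23 each (1 lost).
    N18: 40+23 = 63 ≤ 90
    N20: 110+23 = 133 ≤ 150
    N26: 190+23 = 213 > 70
Round 2 — N26 seizes.
  N26 sheds 213 L/s to N18: 213 each.
    N18: 63+213 = 276 > 90
Round 3 — N18 seizes.
  N18 sheds 276 L/s: no online neighbours, lost.
No further seizures.

4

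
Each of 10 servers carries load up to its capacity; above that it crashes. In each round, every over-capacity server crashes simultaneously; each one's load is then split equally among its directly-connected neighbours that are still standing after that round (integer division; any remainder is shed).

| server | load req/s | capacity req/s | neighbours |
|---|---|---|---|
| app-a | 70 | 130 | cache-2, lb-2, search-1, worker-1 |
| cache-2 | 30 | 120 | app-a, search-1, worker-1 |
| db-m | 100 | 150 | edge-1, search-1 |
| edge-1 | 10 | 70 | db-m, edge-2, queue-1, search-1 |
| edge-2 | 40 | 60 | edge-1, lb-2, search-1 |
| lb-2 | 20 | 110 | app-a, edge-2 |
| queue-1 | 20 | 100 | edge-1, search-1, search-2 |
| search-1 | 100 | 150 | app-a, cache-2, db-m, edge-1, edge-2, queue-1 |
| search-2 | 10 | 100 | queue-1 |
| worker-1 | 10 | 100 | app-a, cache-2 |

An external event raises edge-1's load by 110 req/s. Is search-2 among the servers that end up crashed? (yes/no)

Round 1 — edge-1 at 120 > 70. edge-1 crashes.
  edge-1 sheds 120 req/s to db-m, edge-2, queue-1, search-1: 30 each.
    db-m: 100+30 = 130 ≤ 150
    edge-2: 40+30 = 70 > 60
    queue-1: 20+30 = 50 ≤ 100
    search-1: 100+30 = 130 ≤ 150
Round 2 — edge-2 crashes.
  edge-2 sheds 70 req/s to lb-2, search-1: 35 each.
    lb-2: 20+35 = 55 ≤ 110
    search-1: 130+35 = 165 > 150
Round 3 — search-1 crashes.
  search-1 sheds 165 req/s to app-a, cache-2, db-m, queue-1: 41 each (1 lost).
    app-a: 70+41 = 111 ≤ 130
    cache-2: 30+41 = 71 ≤ 120
    db-m: 130+41 = 171 > 150
    queue-1: 50+41 = 91 ≤ 100
Round 4 — db-m crashes.
  db-m sheds 171 req/s: no online neighbours, lost.
No further crashes.

no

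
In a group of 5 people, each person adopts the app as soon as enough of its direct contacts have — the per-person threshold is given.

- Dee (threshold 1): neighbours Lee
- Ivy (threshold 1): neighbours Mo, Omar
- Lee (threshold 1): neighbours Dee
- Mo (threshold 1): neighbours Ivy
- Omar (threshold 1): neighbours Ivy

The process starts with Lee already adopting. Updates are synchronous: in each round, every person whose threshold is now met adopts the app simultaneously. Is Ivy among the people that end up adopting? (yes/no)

Round 1 — Lee adopts the app (initial).
Round 2 — checking thresholds:
  Dee: 1 of 1 neighbours ≥ 1, adopts the app.
Round 3 — no new adoptions; cascade stops.

no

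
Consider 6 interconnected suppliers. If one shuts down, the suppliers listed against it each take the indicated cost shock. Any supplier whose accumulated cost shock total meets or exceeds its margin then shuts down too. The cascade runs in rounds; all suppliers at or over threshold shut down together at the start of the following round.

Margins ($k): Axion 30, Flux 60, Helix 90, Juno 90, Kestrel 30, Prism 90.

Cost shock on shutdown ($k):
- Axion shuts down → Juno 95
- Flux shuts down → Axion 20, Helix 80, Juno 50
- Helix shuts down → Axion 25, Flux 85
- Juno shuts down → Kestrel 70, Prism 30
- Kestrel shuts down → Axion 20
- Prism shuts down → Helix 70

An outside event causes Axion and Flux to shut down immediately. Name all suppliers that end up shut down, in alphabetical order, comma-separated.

Axion, Flux, Juno, Kestrel

Round 1 — Axion, Flux shut down (initial).
  Helix: +80 → 80 < 90
  Juno: +95+50 → 145 ≥ 90
Round 2 — Juno shuts down.
  Kestrel: +70 → 70 ≥ 30
  Prism: +30 → 30 < 90
Round 3 — Kestrel shuts down.
No further shutdowns.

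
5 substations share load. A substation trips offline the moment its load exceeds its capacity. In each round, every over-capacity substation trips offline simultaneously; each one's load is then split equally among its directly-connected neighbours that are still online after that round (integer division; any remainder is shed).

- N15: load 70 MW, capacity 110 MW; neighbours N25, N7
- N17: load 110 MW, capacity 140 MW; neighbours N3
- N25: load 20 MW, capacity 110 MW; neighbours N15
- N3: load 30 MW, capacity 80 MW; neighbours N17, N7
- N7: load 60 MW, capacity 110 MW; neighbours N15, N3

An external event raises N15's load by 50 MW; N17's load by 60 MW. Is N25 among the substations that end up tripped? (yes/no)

no

Round 1 — N15 at 120 > 110; N17 at 170 > 140. N15, N17 trip offline.
  N15 sheds 120 MW to N25, N7: 60 each.
    N25: 20+60 = 80 ≤ 110
    N7: 60+60 = 120 > 110
  N17 sheds 170 MW to N3: 170 each.
    N3: 30+170 = 200 > 80
Round 2 — N3, N7 trip offline.
  N3 sheds 200 MW: no online neighbours, lost.
  N7 sheds 120 MW: no online neighbours, lost.
No further trips.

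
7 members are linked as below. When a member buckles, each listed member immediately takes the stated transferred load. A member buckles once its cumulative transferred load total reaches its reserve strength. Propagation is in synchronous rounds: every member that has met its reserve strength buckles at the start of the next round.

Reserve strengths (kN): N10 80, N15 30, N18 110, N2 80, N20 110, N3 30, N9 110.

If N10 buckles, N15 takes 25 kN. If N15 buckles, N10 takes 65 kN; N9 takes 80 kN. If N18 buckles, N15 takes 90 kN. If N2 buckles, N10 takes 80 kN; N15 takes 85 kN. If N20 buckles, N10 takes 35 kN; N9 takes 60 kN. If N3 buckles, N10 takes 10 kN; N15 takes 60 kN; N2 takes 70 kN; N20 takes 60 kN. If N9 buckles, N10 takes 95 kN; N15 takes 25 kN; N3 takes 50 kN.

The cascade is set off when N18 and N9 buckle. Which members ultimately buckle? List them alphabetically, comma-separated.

Round 1 — N18, N9 buckle (initial).
  N10: +95 → 95 ≥ 80
  N15: +90+25 → 115 ≥ 30
  N3: +50 → 50 ≥ 30
Round 2 — N10, N15, N3 buckle.
  N2: +70 → 70 < 80
  N20: +60 → 60 < 110
No further bucklings.

N10, N15, N18, N3, N9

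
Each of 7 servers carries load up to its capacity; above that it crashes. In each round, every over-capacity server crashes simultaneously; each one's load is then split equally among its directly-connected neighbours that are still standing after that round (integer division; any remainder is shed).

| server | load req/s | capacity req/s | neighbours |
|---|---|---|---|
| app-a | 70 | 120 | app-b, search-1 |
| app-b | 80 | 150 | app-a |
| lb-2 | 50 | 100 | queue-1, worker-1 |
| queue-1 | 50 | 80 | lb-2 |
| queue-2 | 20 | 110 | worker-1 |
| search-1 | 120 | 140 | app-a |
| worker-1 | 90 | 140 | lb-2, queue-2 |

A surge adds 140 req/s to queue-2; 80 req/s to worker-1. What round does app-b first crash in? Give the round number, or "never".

never

Round 1 — queue-2 at 160 > 110; worker-1 at 170 > 140. queue-2, worker-1 crash.
  queue-2 sheds 160 req/s: no online neighbours, lost.
  worker-1 sheds 170 req/s to lb-2: 170 each.
    lb-2: 50+170 = 220 > 100
Round 2 — lb-2 crashes.
  lb-2 sheds 220 req/s to queue-1: 220 each.
    queue-1: 50+220 = 270 > 80
Round 3 — queue-1 crashes.
  queue-1 sheds 270 req/s: no online neighbours, lost.
No further crashes.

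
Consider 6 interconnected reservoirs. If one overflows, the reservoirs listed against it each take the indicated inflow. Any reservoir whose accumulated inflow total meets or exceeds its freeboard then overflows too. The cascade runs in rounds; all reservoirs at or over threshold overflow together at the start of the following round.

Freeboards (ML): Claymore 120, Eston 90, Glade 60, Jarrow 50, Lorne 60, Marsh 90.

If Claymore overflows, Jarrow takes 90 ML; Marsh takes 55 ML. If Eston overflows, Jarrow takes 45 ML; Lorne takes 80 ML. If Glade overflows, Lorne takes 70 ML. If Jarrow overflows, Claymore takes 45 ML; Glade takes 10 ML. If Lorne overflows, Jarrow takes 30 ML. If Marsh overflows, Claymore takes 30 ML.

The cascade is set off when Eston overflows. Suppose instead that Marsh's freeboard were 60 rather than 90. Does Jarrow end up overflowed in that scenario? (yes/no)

With Marsh's freeboard at 60:
Round 1 — Eston overflows (initial).
  Jarrow: +45 → 45 < 50
  Lorne: +80 → 80 ≥ 60
Round 2 — Lorne overflows.
  Jarrow: +30 → 75 ≥ 50
Round 3 — Jarrow overflows.
  Claymore: +45 → 45 < 120
  Glade: +10 → 10 < 60
No further overflows.

yes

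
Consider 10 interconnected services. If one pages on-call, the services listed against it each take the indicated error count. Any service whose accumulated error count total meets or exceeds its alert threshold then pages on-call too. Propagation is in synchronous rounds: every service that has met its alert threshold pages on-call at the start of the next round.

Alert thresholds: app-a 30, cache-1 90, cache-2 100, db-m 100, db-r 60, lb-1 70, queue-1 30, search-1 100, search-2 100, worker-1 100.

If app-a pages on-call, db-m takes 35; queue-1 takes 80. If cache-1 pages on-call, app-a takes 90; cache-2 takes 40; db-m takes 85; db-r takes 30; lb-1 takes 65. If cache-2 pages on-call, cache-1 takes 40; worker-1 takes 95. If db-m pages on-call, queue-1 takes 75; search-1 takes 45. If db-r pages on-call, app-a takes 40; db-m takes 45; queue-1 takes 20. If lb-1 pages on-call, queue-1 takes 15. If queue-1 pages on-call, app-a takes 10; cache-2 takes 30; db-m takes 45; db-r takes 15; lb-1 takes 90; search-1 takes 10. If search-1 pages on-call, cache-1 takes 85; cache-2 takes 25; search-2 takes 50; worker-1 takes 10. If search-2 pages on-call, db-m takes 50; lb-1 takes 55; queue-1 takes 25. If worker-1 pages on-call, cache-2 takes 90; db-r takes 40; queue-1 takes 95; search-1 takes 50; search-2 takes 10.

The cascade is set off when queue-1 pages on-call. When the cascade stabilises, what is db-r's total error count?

15

Round 1 — queue-1 pages on-call (initial).
  app-a: +10 → 10 < 30
  cache-2: +30 → 30 < 100
  db-m: +45 → 45 < 100
  db-r: +15 → 15 < 60
  lb-1: +90 → 90 ≥ 70
  search-1: +10 → 10 < 100
Round 2 — lb-1 pages on-call.
No further pages.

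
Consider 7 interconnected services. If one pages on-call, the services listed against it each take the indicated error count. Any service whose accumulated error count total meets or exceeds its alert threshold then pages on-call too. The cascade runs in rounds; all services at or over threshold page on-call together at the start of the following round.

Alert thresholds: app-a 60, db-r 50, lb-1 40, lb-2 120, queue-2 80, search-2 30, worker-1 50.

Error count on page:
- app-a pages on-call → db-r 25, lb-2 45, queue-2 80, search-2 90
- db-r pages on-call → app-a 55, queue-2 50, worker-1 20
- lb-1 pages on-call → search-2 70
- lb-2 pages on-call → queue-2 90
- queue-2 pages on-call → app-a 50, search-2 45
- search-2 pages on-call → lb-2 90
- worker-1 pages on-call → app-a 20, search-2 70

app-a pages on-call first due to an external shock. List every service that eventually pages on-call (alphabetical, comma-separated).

app-a, lb-2, queue-2, search-2

Round 1 — app-a pages on-call (initial).
  db-r: +25 → 25 < 50
  lb-2: +45 → 45 < 120
  queue-2: +80 → 80 ≥ 80
  search-2: +90 → 90 ≥ 30
Round 2 — queue-2, search-2 page on-call.
  lb-2: +90 → 135 ≥ 120
Round 3 — lb-2 pages on-call.
No further pages.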